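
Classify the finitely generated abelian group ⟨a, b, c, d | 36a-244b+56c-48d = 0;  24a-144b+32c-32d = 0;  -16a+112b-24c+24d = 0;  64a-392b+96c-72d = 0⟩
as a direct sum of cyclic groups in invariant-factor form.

rank_ℚ(R)=4; free=4−4=0
SNF(R) diag = [4, 8, 8, 8] → torsion [4, 8, 8, 8]

Answer: M ≅ ℤ/4 ⊕ ℤ/8 ⊕ ℤ/8 ⊕ ℤ/8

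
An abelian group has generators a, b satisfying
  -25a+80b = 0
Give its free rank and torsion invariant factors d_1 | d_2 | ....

Answer: M ≅ ℤ^1 ⊕ ℤ/5

Derivation:
rank_ℚ(R)=1; free=2−1=1
SNF(R) diag = [5] → torsion [5]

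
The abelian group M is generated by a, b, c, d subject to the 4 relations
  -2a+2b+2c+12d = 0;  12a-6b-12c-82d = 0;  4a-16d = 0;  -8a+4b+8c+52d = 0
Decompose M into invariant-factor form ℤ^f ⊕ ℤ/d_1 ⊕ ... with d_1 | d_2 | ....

rank_ℚ(R)=4; free=4−4=0
SNF(R) diag = [2, 2, 4, 8] → torsion [2, 2, 4, 8]

Answer: M ≅ ℤ/2 ⊕ ℤ/2 ⊕ ℤ/4 ⊕ ℤ/8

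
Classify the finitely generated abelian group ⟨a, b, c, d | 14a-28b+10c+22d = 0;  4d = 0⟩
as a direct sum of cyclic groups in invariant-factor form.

Answer: M ≅ ℤ^2 ⊕ ℤ/2 ⊕ ℤ/4

Derivation:
rank_ℚ(R)=2; free=4−2=2
SNF(R) diag = [2, 4] → torsion [2, 4]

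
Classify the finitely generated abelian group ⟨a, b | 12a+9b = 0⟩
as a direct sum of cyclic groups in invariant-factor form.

Answer: M ≅ ℤ^1 ⊕ ℤ/3

Derivation:
rank_ℚ(R)=1; free=2−1=1
SNF(R) diag = [3] → torsion [3]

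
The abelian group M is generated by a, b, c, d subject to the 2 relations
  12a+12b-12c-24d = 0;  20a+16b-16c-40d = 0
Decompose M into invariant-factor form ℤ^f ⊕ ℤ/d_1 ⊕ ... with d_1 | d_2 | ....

rank_ℚ(R)=2; free=4−2=2
SNF(R) diag = [4, 12] → torsion [4, 12]

Answer: M ≅ ℤ^2 ⊕ ℤ/4 ⊕ ℤ/12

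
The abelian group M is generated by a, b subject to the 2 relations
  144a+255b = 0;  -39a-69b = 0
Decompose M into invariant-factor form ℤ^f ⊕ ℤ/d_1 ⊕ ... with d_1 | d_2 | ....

Answer: M ≅ ℤ/3 ⊕ ℤ/3

Derivation:
rank_ℚ(R)=2; free=2−2=0
SNF(R) diag = [3, 3] → torsion [3, 3]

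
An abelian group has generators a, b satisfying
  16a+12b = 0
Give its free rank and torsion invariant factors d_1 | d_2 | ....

rank_ℚ(R)=1; free=2−1=1
SNF(R) diag = [4] → torsion [4]

Answer: M ≅ ℤ^1 ⊕ ℤ/4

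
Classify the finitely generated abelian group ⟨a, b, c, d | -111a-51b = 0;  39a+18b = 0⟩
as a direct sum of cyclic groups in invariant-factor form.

rank_ℚ(R)=2; free=4−2=2
SNF(R) diag = [3, 3] → torsion [3, 3]

Answer: M ≅ ℤ^2 ⊕ ℤ/3 ⊕ ℤ/3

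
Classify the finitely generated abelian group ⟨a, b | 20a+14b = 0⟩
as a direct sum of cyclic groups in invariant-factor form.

rank_ℚ(R)=1; free=2−1=1
SNF(R) diag = [2] → torsion [2]

Answer: M ≅ ℤ^1 ⊕ ℤ/2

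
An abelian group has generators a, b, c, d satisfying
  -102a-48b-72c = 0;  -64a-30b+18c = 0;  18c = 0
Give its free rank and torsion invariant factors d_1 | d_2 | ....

Answer: M ≅ ℤ^1 ⊕ ℤ/2 ⊕ ℤ/6 ⊕ ℤ/18

Derivation:
rank_ℚ(R)=3; free=4−3=1
SNF(R) diag = [2, 6, 18] → torsion [2, 6, 18]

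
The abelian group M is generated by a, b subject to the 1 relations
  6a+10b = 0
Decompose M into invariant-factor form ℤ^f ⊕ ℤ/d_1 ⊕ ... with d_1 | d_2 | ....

rank_ℚ(R)=1; free=2−1=1
SNF(R) diag = [2] → torsion [2]

Answer: M ≅ ℤ^1 ⊕ ℤ/2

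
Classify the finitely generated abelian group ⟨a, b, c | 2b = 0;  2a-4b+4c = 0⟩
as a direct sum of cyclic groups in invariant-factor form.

Answer: M ≅ ℤ^1 ⊕ ℤ/2 ⊕ ℤ/2

Derivation:
rank_ℚ(R)=2; free=3−2=1
SNF(R) diag = [2, 2] → torsion [2, 2]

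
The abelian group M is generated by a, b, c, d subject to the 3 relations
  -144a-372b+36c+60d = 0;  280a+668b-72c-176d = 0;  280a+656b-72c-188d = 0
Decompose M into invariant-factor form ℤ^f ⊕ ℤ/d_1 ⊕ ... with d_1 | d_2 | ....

rank_ℚ(R)=3; free=4−3=1
SNF(R) diag = [4, 12, 36] → torsion [4, 12, 36]

Answer: M ≅ ℤ^1 ⊕ ℤ/4 ⊕ ℤ/12 ⊕ ℤ/36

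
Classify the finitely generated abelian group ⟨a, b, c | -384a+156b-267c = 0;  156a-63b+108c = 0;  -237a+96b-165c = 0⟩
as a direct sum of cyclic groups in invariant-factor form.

Answer: M ≅ ℤ/3 ⊕ ℤ/3 ⊕ ℤ/9

Derivation:
rank_ℚ(R)=3; free=3−3=0
SNF(R) diag = [3, 3, 9] → torsion [3, 3, 9]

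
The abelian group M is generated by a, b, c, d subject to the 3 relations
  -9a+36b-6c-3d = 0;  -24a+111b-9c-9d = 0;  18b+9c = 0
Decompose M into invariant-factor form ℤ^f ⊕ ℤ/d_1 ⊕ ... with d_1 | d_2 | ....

Answer: M ≅ ℤ^1 ⊕ ℤ/3 ⊕ ℤ/3 ⊕ ℤ/9

Derivation:
rank_ℚ(R)=3; free=4−3=1
SNF(R) diag = [3, 3, 9] → torsion [3, 3, 9]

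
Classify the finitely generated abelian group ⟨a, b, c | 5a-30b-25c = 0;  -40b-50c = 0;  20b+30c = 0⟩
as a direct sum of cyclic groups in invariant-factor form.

rank_ℚ(R)=3; free=3−3=0
SNF(R) diag = [5, 10, 20] → torsion [5, 10, 20]

Answer: M ≅ ℤ/5 ⊕ ℤ/10 ⊕ ℤ/20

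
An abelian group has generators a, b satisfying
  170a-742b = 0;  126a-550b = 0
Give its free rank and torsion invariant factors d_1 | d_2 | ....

rank_ℚ(R)=2; free=2−2=0
SNF(R) diag = [2, 4] → torsion [2, 4]

Answer: M ≅ ℤ/2 ⊕ ℤ/4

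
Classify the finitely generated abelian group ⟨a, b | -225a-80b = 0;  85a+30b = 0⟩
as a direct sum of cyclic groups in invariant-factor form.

rank_ℚ(R)=2; free=2−2=0
SNF(R) diag = [5, 10] → torsion [5, 10]

Answer: M ≅ ℤ/5 ⊕ ℤ/10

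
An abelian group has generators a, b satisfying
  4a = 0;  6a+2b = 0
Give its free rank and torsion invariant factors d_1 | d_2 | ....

Answer: M ≅ ℤ/2 ⊕ ℤ/4

Derivation:
rank_ℚ(R)=2; free=2−2=0
SNF(R) diag = [2, 4] → torsion [2, 4]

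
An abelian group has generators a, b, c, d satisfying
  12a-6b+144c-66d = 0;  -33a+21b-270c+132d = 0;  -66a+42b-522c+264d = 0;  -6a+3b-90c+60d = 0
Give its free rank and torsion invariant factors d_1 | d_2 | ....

Answer: M ≅ ℤ/3 ⊕ ℤ/9 ⊕ ℤ/18 ⊕ ℤ/54

Derivation:
rank_ℚ(R)=4; free=4−4=0
SNF(R) diag = [3, 9, 18, 54] → torsion [3, 9, 18, 54]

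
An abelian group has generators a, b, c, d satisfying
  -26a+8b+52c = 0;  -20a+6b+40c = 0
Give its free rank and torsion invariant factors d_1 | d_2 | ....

Answer: M ≅ ℤ^2 ⊕ ℤ/2 ⊕ ℤ/2

Derivation:
rank_ℚ(R)=2; free=4−2=2
SNF(R) diag = [2, 2] → torsion [2, 2]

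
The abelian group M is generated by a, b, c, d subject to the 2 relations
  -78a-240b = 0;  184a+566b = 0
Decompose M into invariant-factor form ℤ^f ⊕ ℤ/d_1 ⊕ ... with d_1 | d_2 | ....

Answer: M ≅ ℤ^2 ⊕ ℤ/2 ⊕ ℤ/6

Derivation:
rank_ℚ(R)=2; free=4−2=2
SNF(R) diag = [2, 6] → torsion [2, 6]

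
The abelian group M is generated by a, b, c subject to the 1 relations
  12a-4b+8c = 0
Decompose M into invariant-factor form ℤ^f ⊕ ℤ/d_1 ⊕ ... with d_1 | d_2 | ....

rank_ℚ(R)=1; free=3−1=2
SNF(R) diag = [4] → torsion [4]

Answer: M ≅ ℤ^2 ⊕ ℤ/4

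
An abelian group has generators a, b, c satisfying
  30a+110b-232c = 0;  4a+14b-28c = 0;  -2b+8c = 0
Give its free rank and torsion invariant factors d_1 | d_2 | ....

Answer: M ≅ ℤ/2 ⊕ ℤ/2 ⊕ ℤ/4

Derivation:
rank_ℚ(R)=3; free=3−3=0
SNF(R) diag = [2, 2, 4] → torsion [2, 2, 4]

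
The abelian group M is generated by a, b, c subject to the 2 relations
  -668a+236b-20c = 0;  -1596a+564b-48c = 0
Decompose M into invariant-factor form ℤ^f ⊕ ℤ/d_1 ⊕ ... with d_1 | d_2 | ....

Answer: M ≅ ℤ^1 ⊕ ℤ/4 ⊕ ℤ/12

Derivation:
rank_ℚ(R)=2; free=3−2=1
SNF(R) diag = [4, 12] → torsion [4, 12]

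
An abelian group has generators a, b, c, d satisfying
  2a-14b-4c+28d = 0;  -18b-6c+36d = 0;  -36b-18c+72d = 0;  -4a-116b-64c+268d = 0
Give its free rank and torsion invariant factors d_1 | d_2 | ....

rank_ℚ(R)=4; free=4−4=0
SNF(R) diag = [2, 6, 18, 36] → torsion [2, 6, 18, 36]

Answer: M ≅ ℤ/2 ⊕ ℤ/6 ⊕ ℤ/18 ⊕ ℤ/36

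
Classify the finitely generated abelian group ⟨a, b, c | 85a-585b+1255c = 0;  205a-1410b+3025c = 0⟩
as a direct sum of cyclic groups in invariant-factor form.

rank_ℚ(R)=2; free=3−2=1
SNF(R) diag = [5, 15] → torsion [5, 15]

Answer: M ≅ ℤ^1 ⊕ ℤ/5 ⊕ ℤ/15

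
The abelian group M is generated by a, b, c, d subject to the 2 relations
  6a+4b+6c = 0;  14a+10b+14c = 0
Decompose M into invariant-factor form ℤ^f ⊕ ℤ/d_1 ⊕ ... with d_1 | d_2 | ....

Answer: M ≅ ℤ^2 ⊕ ℤ/2 ⊕ ℤ/2

Derivation:
rank_ℚ(R)=2; free=4−2=2
SNF(R) diag = [2, 2] → torsion [2, 2]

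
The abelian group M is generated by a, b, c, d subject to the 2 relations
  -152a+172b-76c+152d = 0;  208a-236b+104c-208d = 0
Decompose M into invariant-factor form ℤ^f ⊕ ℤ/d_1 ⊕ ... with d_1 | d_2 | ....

Answer: M ≅ ℤ^2 ⊕ ℤ/4 ⊕ ℤ/12

Derivation:
rank_ℚ(R)=2; free=4−2=2
SNF(R) diag = [4, 12] → torsion [4, 12]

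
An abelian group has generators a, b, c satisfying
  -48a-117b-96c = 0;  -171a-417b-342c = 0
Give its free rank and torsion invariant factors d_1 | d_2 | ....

rank_ℚ(R)=2; free=3−2=1
SNF(R) diag = [3, 3] → torsion [3, 3]

Answer: M ≅ ℤ^1 ⊕ ℤ/3 ⊕ ℤ/3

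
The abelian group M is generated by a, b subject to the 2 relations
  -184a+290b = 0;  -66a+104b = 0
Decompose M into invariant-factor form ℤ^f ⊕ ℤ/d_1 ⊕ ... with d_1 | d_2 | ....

Answer: M ≅ ℤ/2 ⊕ ℤ/2

Derivation:
rank_ℚ(R)=2; free=2−2=0
SNF(R) diag = [2, 2] → torsion [2, 2]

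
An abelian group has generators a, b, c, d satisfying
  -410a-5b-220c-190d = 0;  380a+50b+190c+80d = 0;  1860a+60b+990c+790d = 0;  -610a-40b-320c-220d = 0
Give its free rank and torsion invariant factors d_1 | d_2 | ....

rank_ℚ(R)=4; free=4−4=0
SNF(R) diag = [5, 10, 30, 30] → torsion [5, 10, 30, 30]

Answer: M ≅ ℤ/5 ⊕ ℤ/10 ⊕ ℤ/30 ⊕ ℤ/30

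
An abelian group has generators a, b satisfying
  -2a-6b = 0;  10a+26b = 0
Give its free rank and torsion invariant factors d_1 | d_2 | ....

rank_ℚ(R)=2; free=2−2=0
SNF(R) diag = [2, 4] → torsion [2, 4]

Answer: M ≅ ℤ/2 ⊕ ℤ/4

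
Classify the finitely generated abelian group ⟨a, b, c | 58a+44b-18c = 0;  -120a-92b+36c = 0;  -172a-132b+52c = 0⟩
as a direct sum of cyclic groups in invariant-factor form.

rank_ℚ(R)=3; free=3−3=0
SNF(R) diag = [2, 4, 4] → torsion [2, 4, 4]

Answer: M ≅ ℤ/2 ⊕ ℤ/4 ⊕ ℤ/4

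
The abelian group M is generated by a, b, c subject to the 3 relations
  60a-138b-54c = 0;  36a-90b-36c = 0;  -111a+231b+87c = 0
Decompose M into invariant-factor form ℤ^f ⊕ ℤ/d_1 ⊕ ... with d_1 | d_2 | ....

rank_ℚ(R)=3; free=3−3=0
SNF(R) diag = [3, 6, 18] → torsion [3, 6, 18]

Answer: M ≅ ℤ/3 ⊕ ℤ/6 ⊕ ℤ/18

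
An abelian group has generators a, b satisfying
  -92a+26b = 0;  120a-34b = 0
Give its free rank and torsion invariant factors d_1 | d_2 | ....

Answer: M ≅ ℤ/2 ⊕ ℤ/4

Derivation:
rank_ℚ(R)=2; free=2−2=0
SNF(R) diag = [2, 4] → torsion [2, 4]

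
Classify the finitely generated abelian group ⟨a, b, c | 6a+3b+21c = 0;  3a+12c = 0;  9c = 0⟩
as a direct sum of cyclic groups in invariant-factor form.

Answer: M ≅ ℤ/3 ⊕ ℤ/3 ⊕ ℤ/9

Derivation:
rank_ℚ(R)=3; free=3−3=0
SNF(R) diag = [3, 3, 9] → torsion [3, 3, 9]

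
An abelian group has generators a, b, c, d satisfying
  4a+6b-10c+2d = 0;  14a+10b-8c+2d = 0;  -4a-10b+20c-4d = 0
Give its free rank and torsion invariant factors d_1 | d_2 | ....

Answer: M ≅ ℤ^1 ⊕ ℤ/2 ⊕ ℤ/2 ⊕ ℤ/2

Derivation:
rank_ℚ(R)=3; free=4−3=1
SNF(R) diag = [2, 2, 2] → torsion [2, 2, 2]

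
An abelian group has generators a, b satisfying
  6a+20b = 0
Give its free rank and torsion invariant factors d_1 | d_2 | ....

rank_ℚ(R)=1; free=2−1=1
SNF(R) diag = [2] → torsion [2]

Answer: M ≅ ℤ^1 ⊕ ℤ/2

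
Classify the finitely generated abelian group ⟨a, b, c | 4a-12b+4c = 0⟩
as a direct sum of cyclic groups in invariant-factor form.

Answer: M ≅ ℤ^2 ⊕ ℤ/4

Derivation:
rank_ℚ(R)=1; free=3−1=2
SNF(R) diag = [4] → torsion [4]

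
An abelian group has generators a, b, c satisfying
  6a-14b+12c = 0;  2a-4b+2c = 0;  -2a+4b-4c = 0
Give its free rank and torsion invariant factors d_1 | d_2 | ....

Answer: M ≅ ℤ/2 ⊕ ℤ/2 ⊕ ℤ/2

Derivation:
rank_ℚ(R)=3; free=3−3=0
SNF(R) diag = [2, 2, 2] → torsion [2, 2, 2]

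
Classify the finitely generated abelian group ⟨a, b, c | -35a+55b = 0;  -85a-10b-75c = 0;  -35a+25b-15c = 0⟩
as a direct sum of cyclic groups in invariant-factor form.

Answer: M ≅ ℤ/5 ⊕ ℤ/15 ⊕ ℤ/45

Derivation:
rank_ℚ(R)=3; free=3−3=0
SNF(R) diag = [5, 15, 45] → torsion [5, 15, 45]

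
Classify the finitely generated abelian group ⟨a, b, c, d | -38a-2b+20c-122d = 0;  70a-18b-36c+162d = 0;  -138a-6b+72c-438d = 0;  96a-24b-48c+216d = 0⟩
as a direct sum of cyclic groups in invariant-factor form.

rank_ℚ(R)=4; free=4−4=0
SNF(R) diag = [2, 4, 12, 24] → torsion [2, 4, 12, 24]

Answer: M ≅ ℤ/2 ⊕ ℤ/4 ⊕ ℤ/12 ⊕ ℤ/24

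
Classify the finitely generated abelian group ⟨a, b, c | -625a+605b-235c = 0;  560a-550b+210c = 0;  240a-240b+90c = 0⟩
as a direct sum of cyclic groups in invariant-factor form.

Answer: M ≅ ℤ/5 ⊕ ℤ/10 ⊕ ℤ/30

Derivation:
rank_ℚ(R)=3; free=3−3=0
SNF(R) diag = [5, 10, 30] → torsion [5, 10, 30]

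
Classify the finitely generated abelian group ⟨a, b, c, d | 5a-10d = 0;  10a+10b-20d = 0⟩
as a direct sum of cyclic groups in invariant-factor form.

Answer: M ≅ ℤ^2 ⊕ ℤ/5 ⊕ ℤ/10

Derivation:
rank_ℚ(R)=2; free=4−2=2
SNF(R) diag = [5, 10] → torsion [5, 10]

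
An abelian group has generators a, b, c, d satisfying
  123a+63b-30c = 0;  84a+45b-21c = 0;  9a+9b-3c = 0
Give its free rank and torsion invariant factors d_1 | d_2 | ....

rank_ℚ(R)=3; free=4−3=1
SNF(R) diag = [3, 3, 9] → torsion [3, 3, 9]

Answer: M ≅ ℤ^1 ⊕ ℤ/3 ⊕ ℤ/3 ⊕ ℤ/9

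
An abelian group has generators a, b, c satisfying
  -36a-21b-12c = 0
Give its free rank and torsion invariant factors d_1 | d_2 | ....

Answer: M ≅ ℤ^2 ⊕ ℤ/3

Derivation:
rank_ℚ(R)=1; free=3−1=2
SNF(R) diag = [3] → torsion [3]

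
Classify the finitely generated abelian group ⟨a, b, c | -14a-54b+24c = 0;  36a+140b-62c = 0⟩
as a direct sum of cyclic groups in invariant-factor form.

Answer: M ≅ ℤ^1 ⊕ ℤ/2 ⊕ ℤ/2

Derivation:
rank_ℚ(R)=2; free=3−2=1
SNF(R) diag = [2, 2] → torsion [2, 2]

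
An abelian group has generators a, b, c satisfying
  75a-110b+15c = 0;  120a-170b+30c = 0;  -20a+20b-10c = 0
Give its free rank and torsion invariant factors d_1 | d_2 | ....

Answer: M ≅ ℤ/5 ⊕ ℤ/10 ⊕ ℤ/30

Derivation:
rank_ℚ(R)=3; free=3−3=0
SNF(R) diag = [5, 10, 30] → torsion [5, 10, 30]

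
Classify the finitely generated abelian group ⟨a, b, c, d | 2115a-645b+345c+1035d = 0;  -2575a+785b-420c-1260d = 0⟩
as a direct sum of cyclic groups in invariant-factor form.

rank_ℚ(R)=2; free=4−2=2
SNF(R) diag = [5, 15] → torsion [5, 15]

Answer: M ≅ ℤ^2 ⊕ ℤ/5 ⊕ ℤ/15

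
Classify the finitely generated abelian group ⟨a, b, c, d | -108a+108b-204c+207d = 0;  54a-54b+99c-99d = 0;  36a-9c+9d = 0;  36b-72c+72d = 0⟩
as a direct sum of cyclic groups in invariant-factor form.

Answer: M ≅ ℤ/3 ⊕ ℤ/9 ⊕ ℤ/18 ⊕ ℤ/36

Derivation:
rank_ℚ(R)=4; free=4−4=0
SNF(R) diag = [3, 9, 18, 36] → torsion [3, 9, 18, 36]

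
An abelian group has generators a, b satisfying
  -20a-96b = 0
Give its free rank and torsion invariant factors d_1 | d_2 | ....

rank_ℚ(R)=1; free=2−1=1
SNF(R) diag = [4] → torsion [4]

Answer: M ≅ ℤ^1 ⊕ ℤ/4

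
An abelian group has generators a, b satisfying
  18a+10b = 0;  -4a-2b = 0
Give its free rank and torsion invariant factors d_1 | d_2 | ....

Answer: M ≅ ℤ/2 ⊕ ℤ/2

Derivation:
rank_ℚ(R)=2; free=2−2=0
SNF(R) diag = [2, 2] → torsion [2, 2]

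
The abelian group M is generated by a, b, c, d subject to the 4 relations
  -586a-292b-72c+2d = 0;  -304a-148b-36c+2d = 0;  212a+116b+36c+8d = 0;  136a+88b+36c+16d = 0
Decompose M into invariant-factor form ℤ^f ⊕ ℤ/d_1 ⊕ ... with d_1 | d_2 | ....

Answer: M ≅ ℤ/2 ⊕ ℤ/6 ⊕ ℤ/12 ⊕ ℤ/36

Derivation:
rank_ℚ(R)=4; free=4−4=0
SNF(R) diag = [2, 6, 12, 36] → torsion [2, 6, 12, 36]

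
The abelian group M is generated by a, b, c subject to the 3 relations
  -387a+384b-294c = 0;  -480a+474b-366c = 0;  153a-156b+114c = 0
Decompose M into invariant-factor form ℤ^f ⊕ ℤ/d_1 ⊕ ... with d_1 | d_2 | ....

Answer: M ≅ ℤ/3 ⊕ ℤ/6 ⊕ ℤ/12

Derivation:
rank_ℚ(R)=3; free=3−3=0
SNF(R) diag = [3, 6, 12] → torsion [3, 6, 12]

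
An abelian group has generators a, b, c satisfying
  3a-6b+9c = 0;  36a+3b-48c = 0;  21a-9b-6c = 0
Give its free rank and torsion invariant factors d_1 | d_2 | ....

Answer: M ≅ ℤ/3 ⊕ ℤ/3 ⊕ ℤ/9

Derivation:
rank_ℚ(R)=3; free=3−3=0
SNF(R) diag = [3, 3, 9] → torsion [3, 3, 9]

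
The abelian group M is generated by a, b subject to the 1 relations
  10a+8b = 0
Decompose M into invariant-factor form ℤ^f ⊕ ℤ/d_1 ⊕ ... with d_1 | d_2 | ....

Answer: M ≅ ℤ^1 ⊕ ℤ/2

Derivation:
rank_ℚ(R)=1; free=2−1=1
SNF(R) diag = [2] → torsion [2]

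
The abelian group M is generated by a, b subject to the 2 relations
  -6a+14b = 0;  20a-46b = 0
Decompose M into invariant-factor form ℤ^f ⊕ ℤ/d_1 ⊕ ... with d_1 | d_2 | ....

Answer: M ≅ ℤ/2 ⊕ ℤ/2

Derivation:
rank_ℚ(R)=2; free=2−2=0
SNF(R) diag = [2, 2] → torsion [2, 2]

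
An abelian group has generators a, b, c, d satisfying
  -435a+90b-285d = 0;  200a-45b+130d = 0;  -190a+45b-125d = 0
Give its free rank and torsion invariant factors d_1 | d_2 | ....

rank_ℚ(R)=3; free=4−3=1
SNF(R) diag = [5, 15, 45] → torsion [5, 15, 45]

Answer: M ≅ ℤ^1 ⊕ ℤ/5 ⊕ ℤ/15 ⊕ ℤ/45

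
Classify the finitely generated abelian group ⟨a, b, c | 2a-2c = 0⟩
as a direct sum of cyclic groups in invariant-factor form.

rank_ℚ(R)=1; free=3−1=2
SNF(R) diag = [2] → torsion [2]

Answer: M ≅ ℤ^2 ⊕ ℤ/2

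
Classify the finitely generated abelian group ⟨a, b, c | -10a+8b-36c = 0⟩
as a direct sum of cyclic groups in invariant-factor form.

rank_ℚ(R)=1; free=3−1=2
SNF(R) diag = [2] → torsion [2]

Answer: M ≅ ℤ^2 ⊕ ℤ/2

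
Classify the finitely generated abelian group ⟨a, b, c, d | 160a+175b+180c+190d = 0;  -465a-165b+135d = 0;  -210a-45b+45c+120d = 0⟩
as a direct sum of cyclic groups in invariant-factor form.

Answer: M ≅ ℤ^1 ⊕ ℤ/5 ⊕ ℤ/15 ⊕ ℤ/45

Derivation:
rank_ℚ(R)=3; free=4−3=1
SNF(R) diag = [5, 15, 45] → torsion [5, 15, 45]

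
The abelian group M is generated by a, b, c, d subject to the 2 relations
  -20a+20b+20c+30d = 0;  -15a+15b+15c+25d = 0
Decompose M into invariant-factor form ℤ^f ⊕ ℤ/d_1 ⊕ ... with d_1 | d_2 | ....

Answer: M ≅ ℤ^2 ⊕ ℤ/5 ⊕ ℤ/10

Derivation:
rank_ℚ(R)=2; free=4−2=2
SNF(R) diag = [5, 10] → torsion [5, 10]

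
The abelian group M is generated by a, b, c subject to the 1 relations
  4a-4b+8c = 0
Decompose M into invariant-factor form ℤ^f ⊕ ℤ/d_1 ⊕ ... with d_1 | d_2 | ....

Answer: M ≅ ℤ^2 ⊕ ℤ/4

Derivation:
rank_ℚ(R)=1; free=3−1=2
SNF(R) diag = [4] → torsion [4]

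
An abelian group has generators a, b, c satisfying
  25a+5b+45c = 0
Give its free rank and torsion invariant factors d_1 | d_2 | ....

Answer: M ≅ ℤ^2 ⊕ ℤ/5

Derivation:
rank_ℚ(R)=1; free=3−1=2
SNF(R) diag = [5] → torsion [5]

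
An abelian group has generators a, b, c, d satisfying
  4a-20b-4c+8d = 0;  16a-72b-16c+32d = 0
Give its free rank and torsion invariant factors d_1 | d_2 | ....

Answer: M ≅ ℤ^2 ⊕ ℤ/4 ⊕ ℤ/8

Derivation:
rank_ℚ(R)=2; free=4−2=2
SNF(R) diag = [4, 8] → torsion [4, 8]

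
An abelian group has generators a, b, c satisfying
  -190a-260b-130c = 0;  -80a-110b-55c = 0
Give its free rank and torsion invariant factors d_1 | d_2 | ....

rank_ℚ(R)=2; free=3−2=1
SNF(R) diag = [5, 10] → torsion [5, 10]

Answer: M ≅ ℤ^1 ⊕ ℤ/5 ⊕ ℤ/10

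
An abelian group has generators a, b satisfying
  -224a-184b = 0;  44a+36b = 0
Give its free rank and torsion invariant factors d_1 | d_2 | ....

Answer: M ≅ ℤ/4 ⊕ ℤ/8

Derivation:
rank_ℚ(R)=2; free=2−2=0
SNF(R) diag = [4, 8] → torsion [4, 8]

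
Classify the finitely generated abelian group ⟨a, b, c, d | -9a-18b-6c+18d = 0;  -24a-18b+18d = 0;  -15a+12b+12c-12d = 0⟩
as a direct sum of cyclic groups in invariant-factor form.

rank_ℚ(R)=3; free=4−3=1
SNF(R) diag = [3, 6, 6] → torsion [3, 6, 6]

Answer: M ≅ ℤ^1 ⊕ ℤ/3 ⊕ ℤ/6 ⊕ ℤ/6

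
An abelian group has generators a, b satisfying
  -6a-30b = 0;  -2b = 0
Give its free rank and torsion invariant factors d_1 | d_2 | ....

rank_ℚ(R)=2; free=2−2=0
SNF(R) diag = [2, 6] → torsion [2, 6]

Answer: M ≅ ℤ/2 ⊕ ℤ/6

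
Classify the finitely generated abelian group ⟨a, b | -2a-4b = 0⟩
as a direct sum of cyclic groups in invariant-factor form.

rank_ℚ(R)=1; free=2−1=1
SNF(R) diag = [2] → torsion [2]

Answer: M ≅ ℤ^1 ⊕ ℤ/2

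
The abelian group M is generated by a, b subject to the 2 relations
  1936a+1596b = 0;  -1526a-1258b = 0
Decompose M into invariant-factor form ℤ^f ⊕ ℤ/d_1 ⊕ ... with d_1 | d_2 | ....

rank_ℚ(R)=2; free=2−2=0
SNF(R) diag = [2, 4] → torsion [2, 4]

Answer: M ≅ ℤ/2 ⊕ ℤ/4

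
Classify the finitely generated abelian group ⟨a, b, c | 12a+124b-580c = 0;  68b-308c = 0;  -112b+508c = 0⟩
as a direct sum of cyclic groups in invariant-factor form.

rank_ℚ(R)=3; free=3−3=0
SNF(R) diag = [4, 12, 12] → torsion [4, 12, 12]

Answer: M ≅ ℤ/4 ⊕ ℤ/12 ⊕ ℤ/12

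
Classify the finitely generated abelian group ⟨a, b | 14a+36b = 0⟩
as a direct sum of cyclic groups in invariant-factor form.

rank_ℚ(R)=1; free=2−1=1
SNF(R) diag = [2] → torsion [2]

Answer: M ≅ ℤ^1 ⊕ ℤ/2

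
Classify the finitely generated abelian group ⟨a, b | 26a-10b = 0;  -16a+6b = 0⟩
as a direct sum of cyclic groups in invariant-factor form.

Answer: M ≅ ℤ/2 ⊕ ℤ/2

Derivation:
rank_ℚ(R)=2; free=2−2=0
SNF(R) diag = [2, 2] → torsion [2, 2]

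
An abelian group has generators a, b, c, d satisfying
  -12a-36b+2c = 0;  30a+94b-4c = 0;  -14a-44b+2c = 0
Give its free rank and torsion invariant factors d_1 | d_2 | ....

Answer: M ≅ ℤ^1 ⊕ ℤ/2 ⊕ ℤ/2 ⊕ ℤ/2

Derivation:
rank_ℚ(R)=3; free=4−3=1
SNF(R) diag = [2, 2, 2] → torsion [2, 2, 2]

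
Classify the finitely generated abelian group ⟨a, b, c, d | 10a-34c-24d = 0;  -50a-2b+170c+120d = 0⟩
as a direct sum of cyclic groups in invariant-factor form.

rank_ℚ(R)=2; free=4−2=2
SNF(R) diag = [2, 2] → torsion [2, 2]

Answer: M ≅ ℤ^2 ⊕ ℤ/2 ⊕ ℤ/2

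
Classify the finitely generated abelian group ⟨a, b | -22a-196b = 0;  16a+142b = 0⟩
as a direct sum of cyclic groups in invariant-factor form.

rank_ℚ(R)=2; free=2−2=0
SNF(R) diag = [2, 6] → torsion [2, 6]

Answer: M ≅ ℤ/2 ⊕ ℤ/6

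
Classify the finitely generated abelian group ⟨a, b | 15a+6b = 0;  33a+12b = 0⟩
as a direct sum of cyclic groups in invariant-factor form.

Answer: M ≅ ℤ/3 ⊕ ℤ/6

Derivation:
rank_ℚ(R)=2; free=2−2=0
SNF(R) diag = [3, 6] → torsion [3, 6]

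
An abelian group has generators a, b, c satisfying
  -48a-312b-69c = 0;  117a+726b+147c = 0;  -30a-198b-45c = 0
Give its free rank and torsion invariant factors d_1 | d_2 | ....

Answer: M ≅ ℤ/3 ⊕ ℤ/3 ⊕ ℤ/6

Derivation:
rank_ℚ(R)=3; free=3−3=0
SNF(R) diag = [3, 3, 6] → torsion [3, 3, 6]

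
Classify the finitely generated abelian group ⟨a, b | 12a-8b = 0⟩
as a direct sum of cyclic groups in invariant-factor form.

rank_ℚ(R)=1; free=2−1=1
SNF(R) diag = [4] → torsion [4]

Answer: M ≅ ℤ^1 ⊕ ℤ/4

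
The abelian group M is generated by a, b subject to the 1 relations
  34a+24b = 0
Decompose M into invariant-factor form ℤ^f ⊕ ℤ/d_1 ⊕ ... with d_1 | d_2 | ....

Answer: M ≅ ℤ^1 ⊕ ℤ/2

Derivation:
rank_ℚ(R)=1; free=2−1=1
SNF(R) diag = [2] → torsion [2]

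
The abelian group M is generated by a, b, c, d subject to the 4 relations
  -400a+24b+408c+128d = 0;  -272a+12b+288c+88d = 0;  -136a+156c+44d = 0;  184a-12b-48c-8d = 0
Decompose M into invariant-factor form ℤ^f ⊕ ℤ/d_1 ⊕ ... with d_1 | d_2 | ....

Answer: M ≅ ℤ/4 ⊕ ℤ/12 ⊕ ℤ/24 ⊕ ℤ/72

Derivation:
rank_ℚ(R)=4; free=4−4=0
SNF(R) diag = [4, 12, 24, 72] → torsion [4, 12, 24, 72]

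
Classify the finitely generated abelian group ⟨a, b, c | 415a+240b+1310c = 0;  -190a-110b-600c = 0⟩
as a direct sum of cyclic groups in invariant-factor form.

Answer: M ≅ ℤ^1 ⊕ ℤ/5 ⊕ ℤ/10

Derivation:
rank_ℚ(R)=2; free=3−2=1
SNF(R) diag = [5, 10] → torsion [5, 10]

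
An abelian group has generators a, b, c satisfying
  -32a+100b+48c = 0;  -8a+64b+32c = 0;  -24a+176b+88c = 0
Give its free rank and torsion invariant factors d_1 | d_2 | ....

Answer: M ≅ ℤ/4 ⊕ ℤ/8 ⊕ ℤ/8

Derivation:
rank_ℚ(R)=3; free=3−3=0
SNF(R) diag = [4, 8, 8] → torsion [4, 8, 8]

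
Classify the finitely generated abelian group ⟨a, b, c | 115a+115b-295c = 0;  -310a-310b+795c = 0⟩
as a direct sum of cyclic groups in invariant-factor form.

Answer: M ≅ ℤ^1 ⊕ ℤ/5 ⊕ ℤ/5

Derivation:
rank_ℚ(R)=2; free=3−2=1
SNF(R) diag = [5, 5] → torsion [5, 5]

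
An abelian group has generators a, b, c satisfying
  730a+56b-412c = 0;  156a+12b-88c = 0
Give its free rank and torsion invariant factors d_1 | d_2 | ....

rank_ℚ(R)=2; free=3−2=1
SNF(R) diag = [2, 4] → torsion [2, 4]

Answer: M ≅ ℤ^1 ⊕ ℤ/2 ⊕ ℤ/4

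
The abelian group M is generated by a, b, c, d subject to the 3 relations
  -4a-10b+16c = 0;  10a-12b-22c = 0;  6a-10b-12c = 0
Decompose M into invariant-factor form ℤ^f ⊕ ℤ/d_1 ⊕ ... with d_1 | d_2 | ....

rank_ℚ(R)=3; free=4−3=1
SNF(R) diag = [2, 2, 6] → torsion [2, 2, 6]

Answer: M ≅ ℤ^1 ⊕ ℤ/2 ⊕ ℤ/2 ⊕ ℤ/6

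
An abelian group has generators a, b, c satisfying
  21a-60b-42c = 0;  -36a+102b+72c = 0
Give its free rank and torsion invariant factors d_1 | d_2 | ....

Answer: M ≅ ℤ^1 ⊕ ℤ/3 ⊕ ℤ/6

Derivation:
rank_ℚ(R)=2; free=3−2=1
SNF(R) diag = [3, 6] → torsion [3, 6]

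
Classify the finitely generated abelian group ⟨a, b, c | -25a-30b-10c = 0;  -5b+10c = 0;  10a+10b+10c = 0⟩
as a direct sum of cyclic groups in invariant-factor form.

rank_ℚ(R)=3; free=3−3=0
SNF(R) diag = [5, 5, 10] → torsion [5, 5, 10]

Answer: M ≅ ℤ/5 ⊕ ℤ/5 ⊕ ℤ/10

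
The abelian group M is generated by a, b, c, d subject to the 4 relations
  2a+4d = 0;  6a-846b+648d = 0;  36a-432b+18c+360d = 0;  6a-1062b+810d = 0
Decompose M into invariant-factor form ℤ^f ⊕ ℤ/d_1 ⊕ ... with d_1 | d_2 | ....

Answer: M ≅ ℤ/2 ⊕ ℤ/6 ⊕ ℤ/18 ⊕ ℤ/54

Derivation:
rank_ℚ(R)=4; free=4−4=0
SNF(R) diag = [2, 6, 18, 54] → torsion [2, 6, 18, 54]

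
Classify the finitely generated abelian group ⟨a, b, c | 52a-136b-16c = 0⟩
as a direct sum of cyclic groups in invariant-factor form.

rank_ℚ(R)=1; free=3−1=2
SNF(R) diag = [4] → torsion [4]

Answer: M ≅ ℤ^2 ⊕ ℤ/4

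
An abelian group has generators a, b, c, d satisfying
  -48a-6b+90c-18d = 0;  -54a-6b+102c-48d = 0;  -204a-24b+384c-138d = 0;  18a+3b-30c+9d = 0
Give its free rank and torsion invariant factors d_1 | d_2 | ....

rank_ℚ(R)=4; free=4−4=0
SNF(R) diag = [3, 6, 6, 6] → torsion [3, 6, 6, 6]

Answer: M ≅ ℤ/3 ⊕ ℤ/6 ⊕ ℤ/6 ⊕ ℤ/6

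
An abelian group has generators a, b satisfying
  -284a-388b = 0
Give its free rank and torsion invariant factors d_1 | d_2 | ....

rank_ℚ(R)=1; free=2−1=1
SNF(R) diag = [4] → torsion [4]

Answer: M ≅ ℤ^1 ⊕ ℤ/4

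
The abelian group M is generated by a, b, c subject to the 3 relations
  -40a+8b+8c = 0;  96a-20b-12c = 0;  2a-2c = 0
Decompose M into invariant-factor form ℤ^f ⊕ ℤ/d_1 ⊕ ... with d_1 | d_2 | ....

Answer: M ≅ ℤ/2 ⊕ ℤ/4 ⊕ ℤ/8

Derivation:
rank_ℚ(R)=3; free=3−3=0
SNF(R) diag = [2, 4, 8] → torsion [2, 4, 8]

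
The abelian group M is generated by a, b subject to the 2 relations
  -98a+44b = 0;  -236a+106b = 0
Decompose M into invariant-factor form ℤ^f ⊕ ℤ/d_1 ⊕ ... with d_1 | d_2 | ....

Answer: M ≅ ℤ/2 ⊕ ℤ/2

Derivation:
rank_ℚ(R)=2; free=2−2=0
SNF(R) diag = [2, 2] → torsion [2, 2]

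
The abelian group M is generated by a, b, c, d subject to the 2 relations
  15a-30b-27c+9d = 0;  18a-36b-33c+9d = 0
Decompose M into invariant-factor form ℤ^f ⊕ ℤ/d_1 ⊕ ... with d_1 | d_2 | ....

Answer: M ≅ ℤ^2 ⊕ ℤ/3 ⊕ ℤ/3

Derivation:
rank_ℚ(R)=2; free=4−2=2
SNF(R) diag = [3, 3] → torsion [3, 3]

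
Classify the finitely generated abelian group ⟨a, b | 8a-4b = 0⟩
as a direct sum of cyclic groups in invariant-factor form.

rank_ℚ(R)=1; free=2−1=1
SNF(R) diag = [4] → torsion [4]

Answer: M ≅ ℤ^1 ⊕ ℤ/4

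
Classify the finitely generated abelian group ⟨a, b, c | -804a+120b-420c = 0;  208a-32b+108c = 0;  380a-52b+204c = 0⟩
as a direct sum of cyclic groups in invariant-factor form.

rank_ℚ(R)=3; free=3−3=0
SNF(R) diag = [4, 12, 36] → torsion [4, 12, 36]

Answer: M ≅ ℤ/4 ⊕ ℤ/12 ⊕ ℤ/36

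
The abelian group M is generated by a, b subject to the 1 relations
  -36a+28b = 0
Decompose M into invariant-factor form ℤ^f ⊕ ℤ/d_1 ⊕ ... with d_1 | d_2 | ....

Answer: M ≅ ℤ^1 ⊕ ℤ/4

Derivation:
rank_ℚ(R)=1; free=2−1=1
SNF(R) diag = [4] → torsion [4]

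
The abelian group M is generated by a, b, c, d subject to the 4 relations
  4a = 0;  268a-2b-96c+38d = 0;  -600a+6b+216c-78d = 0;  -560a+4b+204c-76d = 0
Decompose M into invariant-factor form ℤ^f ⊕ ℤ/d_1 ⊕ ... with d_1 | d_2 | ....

rank_ℚ(R)=4; free=4−4=0
SNF(R) diag = [2, 4, 12, 36] → torsion [2, 4, 12, 36]

Answer: M ≅ ℤ/2 ⊕ ℤ/4 ⊕ ℤ/12 ⊕ ℤ/36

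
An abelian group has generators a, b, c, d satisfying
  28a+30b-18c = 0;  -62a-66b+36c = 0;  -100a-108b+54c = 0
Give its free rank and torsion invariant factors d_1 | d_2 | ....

rank_ℚ(R)=3; free=4−3=1
SNF(R) diag = [2, 6, 18] → torsion [2, 6, 18]

Answer: M ≅ ℤ^1 ⊕ ℤ/2 ⊕ ℤ/6 ⊕ ℤ/18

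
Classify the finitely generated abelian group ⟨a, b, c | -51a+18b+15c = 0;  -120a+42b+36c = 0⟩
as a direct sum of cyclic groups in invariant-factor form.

rank_ℚ(R)=2; free=3−2=1
SNF(R) diag = [3, 6] → torsion [3, 6]

Answer: M ≅ ℤ^1 ⊕ ℤ/3 ⊕ ℤ/6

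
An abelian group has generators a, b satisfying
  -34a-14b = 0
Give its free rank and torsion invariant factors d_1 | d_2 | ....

rank_ℚ(R)=1; free=2−1=1
SNF(R) diag = [2] → torsion [2]

Answer: M ≅ ℤ^1 ⊕ ℤ/2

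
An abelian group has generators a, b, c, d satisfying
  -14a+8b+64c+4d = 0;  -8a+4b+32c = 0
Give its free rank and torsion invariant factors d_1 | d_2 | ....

Answer: M ≅ ℤ^2 ⊕ ℤ/2 ⊕ ℤ/4

Derivation:
rank_ℚ(R)=2; free=4−2=2
SNF(R) diag = [2, 4] → torsion [2, 4]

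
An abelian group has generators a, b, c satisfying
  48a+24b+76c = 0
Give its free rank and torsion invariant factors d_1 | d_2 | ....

Answer: M ≅ ℤ^2 ⊕ ℤ/4

Derivation:
rank_ℚ(R)=1; free=3−1=2
SNF(R) diag = [4] → torsion [4]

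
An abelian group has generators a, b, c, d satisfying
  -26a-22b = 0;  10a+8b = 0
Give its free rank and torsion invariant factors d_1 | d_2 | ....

rank_ℚ(R)=2; free=4−2=2
SNF(R) diag = [2, 6] → torsion [2, 6]

Answer: M ≅ ℤ^2 ⊕ ℤ/2 ⊕ ℤ/6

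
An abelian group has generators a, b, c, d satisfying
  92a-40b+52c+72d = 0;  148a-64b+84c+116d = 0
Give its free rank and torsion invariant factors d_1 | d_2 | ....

rank_ℚ(R)=2; free=4−2=2
SNF(R) diag = [4, 4] → torsion [4, 4]

Answer: M ≅ ℤ^2 ⊕ ℤ/4 ⊕ ℤ/4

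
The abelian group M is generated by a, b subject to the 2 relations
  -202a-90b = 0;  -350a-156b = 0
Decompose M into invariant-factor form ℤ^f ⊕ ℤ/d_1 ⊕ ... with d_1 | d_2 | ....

rank_ℚ(R)=2; free=2−2=0
SNF(R) diag = [2, 6] → torsion [2, 6]

Answer: M ≅ ℤ/2 ⊕ ℤ/6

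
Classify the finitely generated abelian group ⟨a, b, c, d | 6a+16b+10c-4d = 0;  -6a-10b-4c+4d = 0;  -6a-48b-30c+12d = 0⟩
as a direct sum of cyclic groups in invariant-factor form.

Answer: M ≅ ℤ^1 ⊕ ℤ/2 ⊕ ℤ/6 ⊕ ℤ/12

Derivation:
rank_ℚ(R)=3; free=4−3=1
SNF(R) diag = [2, 6, 12] → torsion [2, 6, 12]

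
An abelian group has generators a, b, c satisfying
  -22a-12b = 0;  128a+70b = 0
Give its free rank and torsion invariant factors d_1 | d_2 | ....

Answer: M ≅ ℤ^1 ⊕ ℤ/2 ⊕ ℤ/2

Derivation:
rank_ℚ(R)=2; free=3−2=1
SNF(R) diag = [2, 2] → torsion [2, 2]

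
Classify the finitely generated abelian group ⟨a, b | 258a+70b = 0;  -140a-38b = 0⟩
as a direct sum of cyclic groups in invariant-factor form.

Answer: M ≅ ℤ/2 ⊕ ℤ/2

Derivation:
rank_ℚ(R)=2; free=2−2=0
SNF(R) diag = [2, 2] → torsion [2, 2]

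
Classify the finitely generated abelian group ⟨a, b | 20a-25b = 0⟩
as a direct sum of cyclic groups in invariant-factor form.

rank_ℚ(R)=1; free=2−1=1
SNF(R) diag = [5] → torsion [5]

Answer: M ≅ ℤ^1 ⊕ ℤ/5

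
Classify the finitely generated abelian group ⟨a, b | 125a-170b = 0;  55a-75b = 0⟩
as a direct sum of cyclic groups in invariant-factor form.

Answer: M ≅ ℤ/5 ⊕ ℤ/5

Derivation:
rank_ℚ(R)=2; free=2−2=0
SNF(R) diag = [5, 5] → torsion [5, 5]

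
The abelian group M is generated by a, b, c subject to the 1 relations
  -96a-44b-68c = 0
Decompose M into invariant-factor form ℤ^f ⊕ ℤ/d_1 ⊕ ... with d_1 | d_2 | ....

rank_ℚ(R)=1; free=3−1=2
SNF(R) diag = [4] → torsion [4]

Answer: M ≅ ℤ^2 ⊕ ℤ/4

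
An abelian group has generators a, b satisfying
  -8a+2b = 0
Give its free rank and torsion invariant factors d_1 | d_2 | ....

Answer: M ≅ ℤ^1 ⊕ ℤ/2

Derivation:
rank_ℚ(R)=1; free=2−1=1
SNF(R) diag = [2] → torsion [2]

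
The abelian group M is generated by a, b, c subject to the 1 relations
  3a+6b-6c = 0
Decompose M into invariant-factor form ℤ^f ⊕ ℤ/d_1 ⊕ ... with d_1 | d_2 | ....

rank_ℚ(R)=1; free=3−1=2
SNF(R) diag = [3] → torsion [3]

Answer: M ≅ ℤ^2 ⊕ ℤ/3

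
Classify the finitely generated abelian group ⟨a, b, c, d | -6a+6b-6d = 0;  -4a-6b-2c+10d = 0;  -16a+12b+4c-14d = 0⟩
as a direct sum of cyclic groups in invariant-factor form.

Answer: M ≅ ℤ^1 ⊕ ℤ/2 ⊕ ℤ/6 ⊕ ℤ/6

Derivation:
rank_ℚ(R)=3; free=4−3=1
SNF(R) diag = [2, 6, 6] → torsion [2, 6, 6]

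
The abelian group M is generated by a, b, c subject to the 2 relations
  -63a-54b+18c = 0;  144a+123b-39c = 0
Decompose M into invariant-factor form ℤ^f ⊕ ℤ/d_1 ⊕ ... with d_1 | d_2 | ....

Answer: M ≅ ℤ^1 ⊕ ℤ/3 ⊕ ℤ/9

Derivation:
rank_ℚ(R)=2; free=3−2=1
SNF(R) diag = [3, 9] → torsion [3, 9]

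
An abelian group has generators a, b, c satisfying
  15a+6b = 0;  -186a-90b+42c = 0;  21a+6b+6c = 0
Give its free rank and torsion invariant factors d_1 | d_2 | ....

Answer: M ≅ ℤ/3 ⊕ ℤ/6 ⊕ ℤ/6

Derivation:
rank_ℚ(R)=3; free=3−3=0
SNF(R) diag = [3, 6, 6] → torsion [3, 6, 6]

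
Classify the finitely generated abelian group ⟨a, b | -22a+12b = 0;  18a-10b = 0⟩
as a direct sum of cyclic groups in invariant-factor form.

rank_ℚ(R)=2; free=2−2=0
SNF(R) diag = [2, 2] → torsion [2, 2]

Answer: M ≅ ℤ/2 ⊕ ℤ/2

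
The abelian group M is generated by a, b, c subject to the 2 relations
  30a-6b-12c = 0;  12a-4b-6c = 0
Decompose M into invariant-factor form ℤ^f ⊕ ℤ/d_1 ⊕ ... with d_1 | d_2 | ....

rank_ℚ(R)=2; free=3−2=1
SNF(R) diag = [2, 6] → torsion [2, 6]

Answer: M ≅ ℤ^1 ⊕ ℤ/2 ⊕ ℤ/6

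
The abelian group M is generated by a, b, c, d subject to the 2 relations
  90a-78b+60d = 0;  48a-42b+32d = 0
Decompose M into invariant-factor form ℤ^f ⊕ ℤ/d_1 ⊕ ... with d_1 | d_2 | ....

rank_ℚ(R)=2; free=4−2=2
SNF(R) diag = [2, 6] → torsion [2, 6]

Answer: M ≅ ℤ^2 ⊕ ℤ/2 ⊕ ℤ/6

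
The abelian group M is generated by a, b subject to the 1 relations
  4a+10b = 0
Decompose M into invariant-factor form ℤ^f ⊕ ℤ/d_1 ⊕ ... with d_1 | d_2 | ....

Answer: M ≅ ℤ^1 ⊕ ℤ/2

Derivation:
rank_ℚ(R)=1; free=2−1=1
SNF(R) diag = [2] → torsion [2]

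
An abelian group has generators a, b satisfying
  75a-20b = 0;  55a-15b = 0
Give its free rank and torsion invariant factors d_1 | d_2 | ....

rank_ℚ(R)=2; free=2−2=0
SNF(R) diag = [5, 5] → torsion [5, 5]

Answer: M ≅ ℤ/5 ⊕ ℤ/5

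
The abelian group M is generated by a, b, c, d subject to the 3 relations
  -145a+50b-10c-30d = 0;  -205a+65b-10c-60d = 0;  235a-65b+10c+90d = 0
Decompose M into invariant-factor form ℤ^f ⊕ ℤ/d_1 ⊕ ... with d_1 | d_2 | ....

Answer: M ≅ ℤ^1 ⊕ ℤ/5 ⊕ ℤ/15 ⊕ ℤ/30

Derivation:
rank_ℚ(R)=3; free=4−3=1
SNF(R) diag = [5, 15, 30] → torsion [5, 15, 30]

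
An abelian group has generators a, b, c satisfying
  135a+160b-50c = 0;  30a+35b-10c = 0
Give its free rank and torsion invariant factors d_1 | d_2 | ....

rank_ℚ(R)=2; free=3−2=1
SNF(R) diag = [5, 15] → torsion [5, 15]

Answer: M ≅ ℤ^1 ⊕ ℤ/5 ⊕ ℤ/15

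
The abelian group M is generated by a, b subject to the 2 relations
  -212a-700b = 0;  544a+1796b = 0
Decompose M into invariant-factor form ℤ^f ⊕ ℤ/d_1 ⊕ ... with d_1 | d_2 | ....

Answer: M ≅ ℤ/4 ⊕ ℤ/12

Derivation:
rank_ℚ(R)=2; free=2−2=0
SNF(R) diag = [4, 12] → torsion [4, 12]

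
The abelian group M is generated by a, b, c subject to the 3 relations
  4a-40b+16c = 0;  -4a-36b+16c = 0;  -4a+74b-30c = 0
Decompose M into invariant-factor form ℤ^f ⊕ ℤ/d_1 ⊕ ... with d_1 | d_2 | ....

rank_ℚ(R)=3; free=3−3=0
SNF(R) diag = [2, 4, 12] → torsion [2, 4, 12]

Answer: M ≅ ℤ/2 ⊕ ℤ/4 ⊕ ℤ/12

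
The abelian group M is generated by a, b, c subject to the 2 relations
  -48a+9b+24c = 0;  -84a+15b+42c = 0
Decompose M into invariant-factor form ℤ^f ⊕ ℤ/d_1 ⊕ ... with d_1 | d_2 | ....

Answer: M ≅ ℤ^1 ⊕ ℤ/3 ⊕ ℤ/6

Derivation:
rank_ℚ(R)=2; free=3−2=1
SNF(R) diag = [3, 6] → torsion [3, 6]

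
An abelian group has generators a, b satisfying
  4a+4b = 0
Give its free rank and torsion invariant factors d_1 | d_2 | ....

Answer: M ≅ ℤ^1 ⊕ ℤ/4

Derivation:
rank_ℚ(R)=1; free=2−1=1
SNF(R) diag = [4] → torsion [4]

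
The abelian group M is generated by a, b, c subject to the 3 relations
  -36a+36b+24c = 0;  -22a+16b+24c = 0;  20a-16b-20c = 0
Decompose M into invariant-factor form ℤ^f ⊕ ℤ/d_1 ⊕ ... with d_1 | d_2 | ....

rank_ℚ(R)=3; free=3−3=0
SNF(R) diag = [2, 4, 12] → torsion [2, 4, 12]

Answer: M ≅ ℤ/2 ⊕ ℤ/4 ⊕ ℤ/12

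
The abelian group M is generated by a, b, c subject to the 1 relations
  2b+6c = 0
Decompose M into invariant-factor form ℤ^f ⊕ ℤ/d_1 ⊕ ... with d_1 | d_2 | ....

rank_ℚ(R)=1; free=3−1=2
SNF(R) diag = [2] → torsion [2]

Answer: M ≅ ℤ^2 ⊕ ℤ/2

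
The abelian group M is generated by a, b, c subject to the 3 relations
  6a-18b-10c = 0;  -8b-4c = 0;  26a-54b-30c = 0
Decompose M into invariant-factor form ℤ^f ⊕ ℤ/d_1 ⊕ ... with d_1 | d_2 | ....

rank_ℚ(R)=3; free=3−3=0
SNF(R) diag = [2, 4, 8] → torsion [2, 4, 8]

Answer: M ≅ ℤ/2 ⊕ ℤ/4 ⊕ ℤ/8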